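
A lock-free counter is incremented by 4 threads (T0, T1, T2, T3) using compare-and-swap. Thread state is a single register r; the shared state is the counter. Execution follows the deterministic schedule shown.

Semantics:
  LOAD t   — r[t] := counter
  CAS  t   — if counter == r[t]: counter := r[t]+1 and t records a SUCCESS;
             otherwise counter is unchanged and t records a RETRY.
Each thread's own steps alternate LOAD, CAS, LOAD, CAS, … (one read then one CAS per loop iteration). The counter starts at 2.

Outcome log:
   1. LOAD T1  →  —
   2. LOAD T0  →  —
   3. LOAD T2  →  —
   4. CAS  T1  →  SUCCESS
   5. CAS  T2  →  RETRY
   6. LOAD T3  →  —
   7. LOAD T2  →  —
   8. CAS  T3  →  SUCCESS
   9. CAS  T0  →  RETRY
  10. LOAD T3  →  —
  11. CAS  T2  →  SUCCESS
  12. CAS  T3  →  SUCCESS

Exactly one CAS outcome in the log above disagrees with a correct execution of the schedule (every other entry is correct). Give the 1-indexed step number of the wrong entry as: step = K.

step = 11

Re-executing:
1. LOAD T1 → mem=2 r[T1]=2 [LOAD]
2. LOAD T0 → mem=2 r[T0]=2 [LOAD]
3. LOAD T2 → mem=2 r[T2]=2 [LOAD]
4. CAS T1 → mem=3 r[T1]=2 [OK]
5. CAS T2 → mem=3 r[T2]=2 [RETRY]
6. LOAD T3 → mem=3 r[T3]=3 [LOAD]
7. LOAD T2 → mem=3 r[T2]=3 [LOAD]
8. CAS T3 → mem=4 r[T3]=3 [OK]
9. CAS T0 → mem=4 r[T0]=2 [RETRY]
10. LOAD T3 → mem=4 r[T3]=4 [LOAD]
11. CAS T2 → mem=4 r[T2]=3 [RETRY]
12. CAS T3 → mem=5 r[T3]=4 [OK]
Log disagrees first at step 11.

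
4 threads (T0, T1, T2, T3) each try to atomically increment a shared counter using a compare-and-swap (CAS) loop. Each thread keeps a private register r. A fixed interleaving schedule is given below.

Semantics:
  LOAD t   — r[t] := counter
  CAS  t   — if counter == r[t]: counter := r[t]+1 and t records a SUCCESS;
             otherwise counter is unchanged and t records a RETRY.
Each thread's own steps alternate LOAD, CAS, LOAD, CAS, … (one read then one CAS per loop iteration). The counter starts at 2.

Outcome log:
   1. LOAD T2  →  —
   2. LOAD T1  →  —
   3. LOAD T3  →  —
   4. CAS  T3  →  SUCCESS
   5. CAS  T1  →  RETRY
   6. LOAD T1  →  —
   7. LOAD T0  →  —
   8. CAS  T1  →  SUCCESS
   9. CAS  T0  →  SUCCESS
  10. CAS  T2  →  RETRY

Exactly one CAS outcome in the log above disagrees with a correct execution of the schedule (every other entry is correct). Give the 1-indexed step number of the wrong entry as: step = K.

step = 9

Reference trace:
#1 T2 reads 2
#2 T1 reads 2
#3 T3 reads 2
#4 T3 CAS(2→3) writes; counter now 3
#5 T1 CAS(2→3) fails; counter now 3
#6 T1 reads 3
#7 T0 reads 3
#8 T1 CAS(3→4) writes; counter now 4
#9 T0 CAS(3→4) fails; counter now 4
#10 T2 CAS(2→3) fails; counter now 4
Flip is step 9.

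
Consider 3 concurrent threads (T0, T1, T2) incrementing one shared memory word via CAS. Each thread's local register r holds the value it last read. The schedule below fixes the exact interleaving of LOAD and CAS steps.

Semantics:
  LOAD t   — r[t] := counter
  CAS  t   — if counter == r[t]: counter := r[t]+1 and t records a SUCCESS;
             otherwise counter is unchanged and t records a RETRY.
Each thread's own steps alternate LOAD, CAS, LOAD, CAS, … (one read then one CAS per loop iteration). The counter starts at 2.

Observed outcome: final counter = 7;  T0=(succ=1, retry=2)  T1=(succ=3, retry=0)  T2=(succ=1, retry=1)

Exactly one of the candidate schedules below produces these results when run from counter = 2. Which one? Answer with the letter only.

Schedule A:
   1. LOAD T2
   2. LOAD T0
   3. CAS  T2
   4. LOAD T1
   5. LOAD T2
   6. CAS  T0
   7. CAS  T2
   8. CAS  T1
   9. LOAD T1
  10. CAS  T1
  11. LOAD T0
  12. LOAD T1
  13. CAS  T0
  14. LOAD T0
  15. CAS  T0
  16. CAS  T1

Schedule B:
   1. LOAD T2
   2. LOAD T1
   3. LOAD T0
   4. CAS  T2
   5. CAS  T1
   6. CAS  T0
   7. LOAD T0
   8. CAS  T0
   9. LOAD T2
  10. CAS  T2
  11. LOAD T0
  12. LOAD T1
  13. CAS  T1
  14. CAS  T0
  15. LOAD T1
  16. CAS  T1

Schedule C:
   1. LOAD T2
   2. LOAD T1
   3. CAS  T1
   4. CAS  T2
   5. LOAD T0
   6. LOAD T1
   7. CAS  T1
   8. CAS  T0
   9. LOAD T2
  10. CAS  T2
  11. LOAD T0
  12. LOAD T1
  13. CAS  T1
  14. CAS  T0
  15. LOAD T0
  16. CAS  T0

C

Tracing schedule C:
#1 T2 reads 2
#2 T1 reads 2
#3 T1 CAS(2→3) writes; counter now 3
#4 T2 CAS(2→3) fails; counter now 3
#5 T0 reads 3
#6 T1 reads 3
#7 T1 CAS(3→4) writes; counter now 4
#8 T0 CAS(3→4) fails; counter now 4
#9 T2 reads 4
#10 T2 CAS(4→5) writes; counter now 5
#11 T0 reads 5
#12 T1 reads 5
#13 T1 CAS(5→6) writes; counter now 6
#14 T0 CAS(5→6) fails; counter now 6
#15 T0 reads 6
#16 T0 CAS(6→7) writes; counter now 7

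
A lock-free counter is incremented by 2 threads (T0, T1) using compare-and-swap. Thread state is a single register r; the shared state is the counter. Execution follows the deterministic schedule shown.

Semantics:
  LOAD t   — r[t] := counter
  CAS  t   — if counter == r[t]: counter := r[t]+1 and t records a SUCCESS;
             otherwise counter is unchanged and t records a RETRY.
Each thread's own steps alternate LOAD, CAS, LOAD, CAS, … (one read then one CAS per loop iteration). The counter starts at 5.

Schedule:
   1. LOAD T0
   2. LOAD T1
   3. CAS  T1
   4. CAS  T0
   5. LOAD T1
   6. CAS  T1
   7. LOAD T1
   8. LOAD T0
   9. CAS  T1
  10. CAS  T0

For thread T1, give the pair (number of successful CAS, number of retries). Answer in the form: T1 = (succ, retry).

T1 = (3, 0)

T0 LOAD — after: cnt=5, r=5 — load
T1 LOAD — after: cnt=5, r=5 — load
T1 CAS — after: cnt=6, r=5 — ok
T0 CAS — after: cnt=6, r=5 — retry
T1 LOAD — after: cnt=6, r=6 — load
T1 CAS — after: cnt=7, r=6 — ok
T1 LOAD — after: cnt=7, r=7 — load
T0 LOAD — after: cnt=7, r=7 — load
T1 CAS — after: cnt=8, r=7 — ok
T0 CAS — after: cnt=8, r=7 — retry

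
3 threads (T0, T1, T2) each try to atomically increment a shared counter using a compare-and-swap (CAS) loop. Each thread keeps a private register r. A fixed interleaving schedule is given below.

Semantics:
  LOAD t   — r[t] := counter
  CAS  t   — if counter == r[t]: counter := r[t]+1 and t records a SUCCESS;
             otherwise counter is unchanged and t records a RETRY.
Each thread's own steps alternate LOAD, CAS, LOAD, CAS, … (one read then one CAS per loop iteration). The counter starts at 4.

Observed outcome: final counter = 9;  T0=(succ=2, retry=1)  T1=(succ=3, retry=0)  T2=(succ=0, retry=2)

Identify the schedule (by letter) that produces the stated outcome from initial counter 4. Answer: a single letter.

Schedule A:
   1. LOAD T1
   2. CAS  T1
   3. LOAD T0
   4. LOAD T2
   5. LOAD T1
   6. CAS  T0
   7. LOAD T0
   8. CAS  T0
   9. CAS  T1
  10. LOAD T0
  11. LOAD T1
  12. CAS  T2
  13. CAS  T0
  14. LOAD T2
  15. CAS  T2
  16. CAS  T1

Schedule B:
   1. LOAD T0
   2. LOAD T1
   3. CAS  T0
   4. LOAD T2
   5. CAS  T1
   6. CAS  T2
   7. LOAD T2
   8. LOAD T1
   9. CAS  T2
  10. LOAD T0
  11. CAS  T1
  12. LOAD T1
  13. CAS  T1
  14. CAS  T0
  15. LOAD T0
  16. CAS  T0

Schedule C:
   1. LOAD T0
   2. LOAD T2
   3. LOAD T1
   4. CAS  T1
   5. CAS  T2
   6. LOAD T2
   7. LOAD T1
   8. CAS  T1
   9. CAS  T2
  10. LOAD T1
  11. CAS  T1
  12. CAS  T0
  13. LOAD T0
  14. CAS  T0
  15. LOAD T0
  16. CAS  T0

Run C:
   1) LOAD T0:  M=4  r_T0=4
   2) LOAD T2:  M=4  r_T2=4
   3) LOAD T1:  M=4  r_T1=4
   4) CAS  T1:  M=5  r_T1=4 ✓
   5) CAS  T2:  M=5  r_T2=4 ✗
   6) LOAD T2:  M=5  r_T2=5
   7) LOAD T1:  M=5  r_T1=5
   8) CAS  T1:  M=6  r_T1=5 ✓
   9) CAS  T2:  M=6  r_T2=5 ✗
  10) LOAD T1:  M=6  r_T1=6
  11) CAS  T1:  M=7  r_T1=6 ✓
  12) CAS  T0:  M=7  r_T0=4 ✗
  13) LOAD T0:  M=7  r_T0=7
  14) CAS  T0:  M=8  r_T0=7 ✓
  15) LOAD T0:  M=8  r_T0=8
  16) CAS  T0:  M=9  r_T0=8 ✓

C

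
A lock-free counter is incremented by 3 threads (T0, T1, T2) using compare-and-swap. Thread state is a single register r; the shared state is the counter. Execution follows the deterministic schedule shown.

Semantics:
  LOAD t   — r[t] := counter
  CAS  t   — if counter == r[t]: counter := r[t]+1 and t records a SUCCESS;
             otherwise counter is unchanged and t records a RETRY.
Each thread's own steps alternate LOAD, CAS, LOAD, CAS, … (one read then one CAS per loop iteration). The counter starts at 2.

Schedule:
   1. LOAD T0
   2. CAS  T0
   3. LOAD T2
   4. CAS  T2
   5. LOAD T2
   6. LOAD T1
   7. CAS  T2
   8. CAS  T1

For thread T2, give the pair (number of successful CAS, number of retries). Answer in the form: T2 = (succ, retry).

T2 = (2, 0)

T0 LOAD — after: cnt=2, r=2 — load
T0 CAS — after: cnt=3, r=2 — ok
T2 LOAD — after: cnt=3, r=3 — load
T2 CAS — after: cnt=4, r=3 — ok
T2 LOAD — after: cnt=4, r=4 — load
T1 LOAD — after: cnt=4, r=4 — load
T2 CAS — after: cnt=5, r=4 — ok
T1 CAS — after: cnt=5, r=4 — retry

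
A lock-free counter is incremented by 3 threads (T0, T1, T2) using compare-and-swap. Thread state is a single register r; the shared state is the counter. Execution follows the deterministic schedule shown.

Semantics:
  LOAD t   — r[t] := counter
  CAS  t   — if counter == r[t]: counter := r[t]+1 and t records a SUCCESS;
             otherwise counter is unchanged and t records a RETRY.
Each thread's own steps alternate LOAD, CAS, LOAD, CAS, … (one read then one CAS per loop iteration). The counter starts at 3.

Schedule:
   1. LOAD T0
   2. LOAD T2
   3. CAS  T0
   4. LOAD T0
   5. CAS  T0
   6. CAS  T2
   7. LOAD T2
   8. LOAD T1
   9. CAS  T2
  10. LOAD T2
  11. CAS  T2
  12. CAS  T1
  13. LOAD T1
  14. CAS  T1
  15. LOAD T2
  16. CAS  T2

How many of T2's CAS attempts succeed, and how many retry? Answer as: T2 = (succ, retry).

1. LOAD T0 → mem=3 r[T0]=3 [LOAD]
2. LOAD T2 → mem=3 r[T2]=3 [LOAD]
3. CAS T0 → mem=4 r[T0]=3 [OK]
4. LOAD T0 → mem=4 r[T0]=4 [LOAD]
5. CAS T0 → mem=5 r[T0]=4 [OK]
6. CAS T2 → mem=5 r[T2]=3 [RETRY]
7. LOAD T2 → mem=5 r[T2]=5 [LOAD]
8. LOAD T1 → mem=5 r[T1]=5 [LOAD]
9. CAS T2 → mem=6 r[T2]=5 [OK]
10. LOAD T2 → mem=6 r[T2]=6 [LOAD]
11. CAS T2 → mem=7 r[T2]=6 [OK]
12. CAS T1 → mem=7 r[T1]=5 [RETRY]
13. LOAD T1 → mem=7 r[T1]=7 [LOAD]
14. CAS T1 → mem=8 r[T1]=7 [OK]
15. LOAD T2 → mem=8 r[T2]=8 [LOAD]
16. CAS T2 → mem=9 r[T2]=8 [OK]

T2 = (3, 1)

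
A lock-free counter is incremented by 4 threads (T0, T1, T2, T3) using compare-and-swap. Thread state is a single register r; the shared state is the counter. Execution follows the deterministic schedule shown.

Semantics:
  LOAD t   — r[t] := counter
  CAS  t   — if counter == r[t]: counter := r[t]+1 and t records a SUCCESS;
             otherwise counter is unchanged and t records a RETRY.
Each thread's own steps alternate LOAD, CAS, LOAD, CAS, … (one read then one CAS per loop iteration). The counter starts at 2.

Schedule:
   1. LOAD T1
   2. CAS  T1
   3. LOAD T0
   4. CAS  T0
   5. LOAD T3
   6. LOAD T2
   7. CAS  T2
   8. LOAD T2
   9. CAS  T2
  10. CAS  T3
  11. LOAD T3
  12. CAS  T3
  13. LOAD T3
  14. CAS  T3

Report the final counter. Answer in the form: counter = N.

T1 LOAD — after: cnt=2, r=2 — load
T1 CAS — after: cnt=3, r=2 — ok
T0 LOAD — after: cnt=3, r=3 — load
T0 CAS — after: cnt=4, r=3 — ok
T3 LOAD — after: cnt=4, r=4 — load
T2 LOAD — after: cnt=4, r=4 — load
T2 CAS — after: cnt=5, r=4 — ok
T2 LOAD — after: cnt=5, r=5 — load
T2 CAS — after: cnt=6, r=5 — ok
T3 CAS — after: cnt=6, r=4 — retry
T3 LOAD — after: cnt=6, r=6 — load
T3 CAS — after: cnt=7, r=6 — ok
T3 LOAD — after: cnt=7, r=7 — load
T3 CAS — after: cnt=8, r=7 — ok

counter = 8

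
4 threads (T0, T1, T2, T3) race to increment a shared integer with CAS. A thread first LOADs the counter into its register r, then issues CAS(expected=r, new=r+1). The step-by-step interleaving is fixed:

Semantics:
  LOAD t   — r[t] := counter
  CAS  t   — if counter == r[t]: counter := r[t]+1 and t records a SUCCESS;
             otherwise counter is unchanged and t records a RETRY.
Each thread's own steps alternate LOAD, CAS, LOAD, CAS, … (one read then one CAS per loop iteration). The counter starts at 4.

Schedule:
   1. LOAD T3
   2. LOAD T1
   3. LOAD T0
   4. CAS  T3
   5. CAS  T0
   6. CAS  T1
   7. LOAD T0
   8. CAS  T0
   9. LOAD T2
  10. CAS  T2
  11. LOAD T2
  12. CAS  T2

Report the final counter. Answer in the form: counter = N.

counter = 8

T3 LOAD — after: cnt=4, r=4 — load
T1 LOAD — after: cnt=4, r=4 — load
T0 LOAD — after: cnt=4, r=4 — load
T3 CAS — after: cnt=5, r=4 — ok
T0 CAS — after: cnt=5, r=4 — retry
T1 CAS — after: cnt=5, r=4 — retry
T0 LOAD — after: cnt=5, r=5 — load
T0 CAS — after: cnt=6, r=5 — ok
T2 LOAD — after: cnt=6, r=6 — load
T2 CAS — after: cnt=7, r=6 — ok
T2 LOAD — after: cnt=7, r=7 — load
T2 CAS — after: cnt=8, r=7 — ok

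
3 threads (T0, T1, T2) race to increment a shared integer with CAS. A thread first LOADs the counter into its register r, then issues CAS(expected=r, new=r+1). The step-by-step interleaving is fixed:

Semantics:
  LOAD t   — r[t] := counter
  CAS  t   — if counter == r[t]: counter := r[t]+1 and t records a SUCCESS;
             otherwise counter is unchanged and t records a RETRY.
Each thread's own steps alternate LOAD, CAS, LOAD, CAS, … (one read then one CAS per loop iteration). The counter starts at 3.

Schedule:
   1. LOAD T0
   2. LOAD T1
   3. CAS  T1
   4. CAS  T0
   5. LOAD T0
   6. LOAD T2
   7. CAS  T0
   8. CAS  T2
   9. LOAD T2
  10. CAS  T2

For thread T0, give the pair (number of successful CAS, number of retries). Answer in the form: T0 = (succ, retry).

T0 = (1, 1)

1. LOAD T0 → mem=3 r[T0]=3 [LOAD]
2. LOAD T1 → mem=3 r[T1]=3 [LOAD]
3. CAS T1 → mem=4 r[T1]=3 [OK]
4. CAS T0 → mem=4 r[T0]=3 [RETRY]
5. LOAD T0 → mem=4 r[T0]=4 [LOAD]
6. LOAD T2 → mem=4 r[T2]=4 [LOAD]
7. CAS T0 → mem=5 r[T0]=4 [OK]
8. CAS T2 → mem=5 r[T2]=4 [RETRY]
9. LOAD T2 → mem=5 r[T2]=5 [LOAD]
10. CAS T2 → mem=6 r[T2]=5 [OK]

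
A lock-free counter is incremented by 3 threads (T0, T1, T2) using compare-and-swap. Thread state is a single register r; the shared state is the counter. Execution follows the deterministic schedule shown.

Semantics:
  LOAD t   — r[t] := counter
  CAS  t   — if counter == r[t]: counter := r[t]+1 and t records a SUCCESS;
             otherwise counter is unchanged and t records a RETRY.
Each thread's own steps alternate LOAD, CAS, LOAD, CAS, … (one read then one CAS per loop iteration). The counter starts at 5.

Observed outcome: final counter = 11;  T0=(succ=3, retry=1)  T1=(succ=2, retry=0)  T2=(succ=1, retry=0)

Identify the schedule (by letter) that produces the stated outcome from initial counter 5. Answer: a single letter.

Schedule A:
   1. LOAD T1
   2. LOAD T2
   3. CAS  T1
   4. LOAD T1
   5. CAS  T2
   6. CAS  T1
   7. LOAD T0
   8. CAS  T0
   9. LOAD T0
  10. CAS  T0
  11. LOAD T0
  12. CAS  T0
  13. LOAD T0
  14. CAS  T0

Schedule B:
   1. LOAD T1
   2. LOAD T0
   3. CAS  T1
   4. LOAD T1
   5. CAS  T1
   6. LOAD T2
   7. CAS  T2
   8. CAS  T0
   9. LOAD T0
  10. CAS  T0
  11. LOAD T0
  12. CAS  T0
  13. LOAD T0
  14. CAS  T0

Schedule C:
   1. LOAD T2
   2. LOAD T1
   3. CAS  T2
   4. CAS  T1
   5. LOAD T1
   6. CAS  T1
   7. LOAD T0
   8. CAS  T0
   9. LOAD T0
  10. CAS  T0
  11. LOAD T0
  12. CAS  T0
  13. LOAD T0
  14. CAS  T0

Run B:
T1 LOAD — after: cnt=5, r=5 — load
T0 LOAD — after: cnt=5, r=5 — load
T1 CAS — after: cnt=6, r=5 — ok
T1 LOAD — after: cnt=6, r=6 — load
T1 CAS — after: cnt=7, r=6 — ok
T2 LOAD — after: cnt=7, r=7 — load
T2 CAS — after: cnt=8, r=7 — ok
T0 CAS — after: cnt=8, r=5 — retry
T0 LOAD — after: cnt=8, r=8 — load
T0 CAS — after: cnt=9, r=8 — ok
T0 LOAD — after: cnt=9, r=9 — load
T0 CAS — after: cnt=10, r=9 — ok
T0 LOAD — after: cnt=10, r=10 — load
T0 CAS — after: cnt=11, r=10 — ok

B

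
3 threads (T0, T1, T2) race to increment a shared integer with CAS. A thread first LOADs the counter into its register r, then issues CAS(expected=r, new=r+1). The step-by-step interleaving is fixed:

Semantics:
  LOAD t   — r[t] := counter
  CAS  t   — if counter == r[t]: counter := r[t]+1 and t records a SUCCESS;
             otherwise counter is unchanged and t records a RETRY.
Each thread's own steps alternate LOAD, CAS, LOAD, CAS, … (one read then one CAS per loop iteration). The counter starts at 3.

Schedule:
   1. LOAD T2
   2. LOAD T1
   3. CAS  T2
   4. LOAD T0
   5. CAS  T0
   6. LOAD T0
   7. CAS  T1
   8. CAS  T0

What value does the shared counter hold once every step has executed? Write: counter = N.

step 1: T2 LOAD ⇒ load; ctr=3 reg=3
step 2: T1 LOAD ⇒ load; ctr=3 reg=3
step 3: T2 CAS ⇒ ok; ctr=4 reg=3
step 4: T0 LOAD ⇒ load; ctr=4 reg=4
step 5: T0 CAS ⇒ ok; ctr=5 reg=4
step 6: T0 LOAD ⇒ load; ctr=5 reg=5
step 7: T1 CAS ⇒ retry; ctr=5 reg=3
step 8: T0 CAS ⇒ ok; ctr=6 reg=5

counter = 6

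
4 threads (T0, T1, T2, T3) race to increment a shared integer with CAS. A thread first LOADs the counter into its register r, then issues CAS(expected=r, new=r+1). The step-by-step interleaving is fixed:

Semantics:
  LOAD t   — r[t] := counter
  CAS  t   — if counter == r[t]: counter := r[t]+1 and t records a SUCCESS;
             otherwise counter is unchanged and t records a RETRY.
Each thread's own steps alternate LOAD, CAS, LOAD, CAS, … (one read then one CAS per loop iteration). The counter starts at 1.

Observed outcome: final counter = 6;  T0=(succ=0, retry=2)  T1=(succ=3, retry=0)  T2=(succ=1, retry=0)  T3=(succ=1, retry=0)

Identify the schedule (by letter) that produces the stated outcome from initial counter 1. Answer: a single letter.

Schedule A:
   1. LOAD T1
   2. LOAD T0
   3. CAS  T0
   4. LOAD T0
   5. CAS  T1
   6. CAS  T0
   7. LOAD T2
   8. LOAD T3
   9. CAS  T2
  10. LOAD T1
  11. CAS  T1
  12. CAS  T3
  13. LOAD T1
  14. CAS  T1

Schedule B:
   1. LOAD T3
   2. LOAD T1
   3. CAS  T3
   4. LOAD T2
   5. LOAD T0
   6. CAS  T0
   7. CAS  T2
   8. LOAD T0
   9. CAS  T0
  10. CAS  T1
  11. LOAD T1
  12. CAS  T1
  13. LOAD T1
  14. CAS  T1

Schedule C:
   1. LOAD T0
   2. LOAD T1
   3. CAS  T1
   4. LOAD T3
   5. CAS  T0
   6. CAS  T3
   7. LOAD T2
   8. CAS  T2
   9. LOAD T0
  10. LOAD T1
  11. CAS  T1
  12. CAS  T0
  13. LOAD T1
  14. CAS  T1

C

Simulating candidate C:
#1 T0 reads 1
#2 T1 reads 1
#3 T1 CAS(1→2) writes; counter now 2
#4 T3 reads 2
#5 T0 CAS(1→2) fails; counter now 2
#6 T3 CAS(2→3) writes; counter now 3
#7 T2 reads 3
#8 T2 CAS(3→4) writes; counter now 4
#9 T0 reads 4
#10 T1 reads 4
#11 T1 CAS(4→5) writes; counter now 5
#12 T0 CAS(4→5) fails; counter now 5
#13 T1 reads 5
#14 T1 CAS(5→6) writes; counter now 6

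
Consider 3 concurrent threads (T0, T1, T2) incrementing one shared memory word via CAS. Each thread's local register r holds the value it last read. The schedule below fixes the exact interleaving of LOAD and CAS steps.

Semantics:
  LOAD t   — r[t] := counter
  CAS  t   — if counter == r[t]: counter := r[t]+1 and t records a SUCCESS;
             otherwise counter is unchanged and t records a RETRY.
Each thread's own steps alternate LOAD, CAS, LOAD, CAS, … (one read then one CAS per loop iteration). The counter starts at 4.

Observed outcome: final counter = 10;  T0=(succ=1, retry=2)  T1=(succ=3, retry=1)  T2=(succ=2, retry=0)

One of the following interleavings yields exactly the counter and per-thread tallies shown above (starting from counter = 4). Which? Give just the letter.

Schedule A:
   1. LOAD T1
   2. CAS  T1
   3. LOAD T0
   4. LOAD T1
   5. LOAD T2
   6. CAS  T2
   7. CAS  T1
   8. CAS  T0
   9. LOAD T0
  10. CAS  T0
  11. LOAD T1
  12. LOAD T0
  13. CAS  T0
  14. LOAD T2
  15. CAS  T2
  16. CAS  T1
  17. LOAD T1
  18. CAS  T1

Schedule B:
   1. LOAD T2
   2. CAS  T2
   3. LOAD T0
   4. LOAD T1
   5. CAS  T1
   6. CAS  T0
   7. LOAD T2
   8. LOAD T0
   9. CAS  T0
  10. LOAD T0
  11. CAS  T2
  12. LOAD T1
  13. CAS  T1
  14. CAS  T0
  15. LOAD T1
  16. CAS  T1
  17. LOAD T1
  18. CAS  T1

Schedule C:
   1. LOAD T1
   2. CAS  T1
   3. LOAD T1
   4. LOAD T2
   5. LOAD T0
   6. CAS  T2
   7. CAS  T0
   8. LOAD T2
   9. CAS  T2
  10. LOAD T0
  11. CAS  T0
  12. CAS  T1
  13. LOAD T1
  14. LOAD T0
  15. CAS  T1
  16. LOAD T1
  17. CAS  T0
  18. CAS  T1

Tracing schedule C:
1. LOAD T1 → mem=4 r[T1]=4 [LOAD]
2. CAS T1 → mem=5 r[T1]=4 [OK]
3. LOAD T1 → mem=5 r[T1]=5 [LOAD]
4. LOAD T2 → mem=5 r[T2]=5 [LOAD]
5. LOAD T0 → mem=5 r[T0]=5 [LOAD]
6. CAS T2 → mem=6 r[T2]=5 [OK]
7. CAS T0 → mem=6 r[T0]=5 [RETRY]
8. LOAD T2 → mem=6 r[T2]=6 [LOAD]
9. CAS T2 → mem=7 r[T2]=6 [OK]
10. LOAD T0 → mem=7 r[T0]=7 [LOAD]
11. CAS T0 → mem=8 r[T0]=7 [OK]
12. CAS T1 → mem=8 r[T1]=5 [RETRY]
13. LOAD T1 → mem=8 r[T1]=8 [LOAD]
14. LOAD T0 → mem=8 r[T0]=8 [LOAD]
15. CAS T1 → mem=9 r[T1]=8 [OK]
16. LOAD T1 → mem=9 r[T1]=9 [LOAD]
17. CAS T0 → mem=9 r[T0]=8 [RETRY]
18. CAS T1 → mem=10 r[T1]=9 [OK]

C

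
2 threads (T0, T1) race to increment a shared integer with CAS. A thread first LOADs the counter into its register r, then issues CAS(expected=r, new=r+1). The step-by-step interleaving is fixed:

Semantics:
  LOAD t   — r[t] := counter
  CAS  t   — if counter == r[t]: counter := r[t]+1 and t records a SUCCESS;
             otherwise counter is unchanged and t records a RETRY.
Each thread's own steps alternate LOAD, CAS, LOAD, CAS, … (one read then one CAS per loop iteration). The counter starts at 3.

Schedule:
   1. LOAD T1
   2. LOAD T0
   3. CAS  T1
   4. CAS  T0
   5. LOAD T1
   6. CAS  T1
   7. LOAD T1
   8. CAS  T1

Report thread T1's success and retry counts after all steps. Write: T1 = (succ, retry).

T1 = (3, 0)

1. LOAD T1 → mem=3 r[T1]=3 [LOAD]
2. LOAD T0 → mem=3 r[T0]=3 [LOAD]
3. CAS T1 → mem=4 r[T1]=3 [OK]
4. CAS T0 → mem=4 r[T0]=3 [RETRY]
5. LOAD T1 → mem=4 r[T1]=4 [LOAD]
6. CAS T1 → mem=5 r[T1]=4 [OK]
7. LOAD T1 → mem=5 r[T1]=5 [LOAD]
8. CAS T1 → mem=6 r[T1]=5 [OK]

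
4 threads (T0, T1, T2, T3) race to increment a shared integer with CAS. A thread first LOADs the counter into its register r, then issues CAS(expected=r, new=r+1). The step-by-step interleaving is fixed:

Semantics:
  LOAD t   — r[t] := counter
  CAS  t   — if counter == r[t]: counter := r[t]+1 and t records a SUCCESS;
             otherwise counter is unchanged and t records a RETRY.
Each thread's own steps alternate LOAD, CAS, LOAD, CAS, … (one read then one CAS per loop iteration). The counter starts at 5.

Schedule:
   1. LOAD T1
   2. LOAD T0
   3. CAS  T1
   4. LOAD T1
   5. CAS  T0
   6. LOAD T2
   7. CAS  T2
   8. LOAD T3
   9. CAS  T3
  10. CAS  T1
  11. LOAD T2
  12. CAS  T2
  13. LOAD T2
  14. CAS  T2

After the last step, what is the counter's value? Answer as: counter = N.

counter = 10

1. LOAD T1 → mem=5 r[T1]=5 [LOAD]
2. LOAD T0 → mem=5 r[T0]=5 [LOAD]
3. CAS T1 → mem=6 r[T1]=5 [OK]
4. LOAD T1 → mem=6 r[T1]=6 [LOAD]
5. CAS T0 → mem=6 r[T0]=5 [RETRY]
6. LOAD T2 → mem=6 r[T2]=6 [LOAD]
7. CAS T2 → mem=7 r[T2]=6 [OK]
8. LOAD T3 → mem=7 r[T3]=7 [LOAD]
9. CAS T3 → mem=8 r[T3]=7 [OK]
10. CAS T1 → mem=8 r[T1]=6 [RETRY]
11. LOAD T2 → mem=8 r[T2]=8 [LOAD]
12. CAS T2 → mem=9 r[T2]=8 [OK]
13. LOAD T2 → mem=9 r[T2]=9 [LOAD]
14. CAS T2 → mem=10 r[T2]=9 [OK]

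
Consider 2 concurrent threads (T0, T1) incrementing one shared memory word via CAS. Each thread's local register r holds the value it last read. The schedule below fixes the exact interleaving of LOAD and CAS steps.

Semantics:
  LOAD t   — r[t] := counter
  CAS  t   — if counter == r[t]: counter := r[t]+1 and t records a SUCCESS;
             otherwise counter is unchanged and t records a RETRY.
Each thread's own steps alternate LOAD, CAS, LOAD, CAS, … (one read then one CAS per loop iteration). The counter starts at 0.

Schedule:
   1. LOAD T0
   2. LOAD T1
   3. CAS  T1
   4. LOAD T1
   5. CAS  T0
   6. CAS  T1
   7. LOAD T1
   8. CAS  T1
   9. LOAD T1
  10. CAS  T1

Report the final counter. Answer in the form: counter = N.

counter = 4

1. LOAD T0 → mem=0 r[T0]=0 [LOAD]
2. LOAD T1 → mem=0 r[T1]=0 [LOAD]
3. CAS T1 → mem=1 r[T1]=0 [OK]
4. LOAD T1 → mem=1 r[T1]=1 [LOAD]
5. CAS T0 → mem=1 r[T0]=0 [RETRY]
6. CAS T1 → mem=2 r[T1]=1 [OK]
7. LOAD T1 → mem=2 r[T1]=2 [LOAD]
8. CAS T1 → mem=3 r[T1]=2 [OK]
9. LOAD T1 → mem=3 r[T1]=3 [LOAD]
10. CAS T1 → mem=4 r[T1]=3 [OK]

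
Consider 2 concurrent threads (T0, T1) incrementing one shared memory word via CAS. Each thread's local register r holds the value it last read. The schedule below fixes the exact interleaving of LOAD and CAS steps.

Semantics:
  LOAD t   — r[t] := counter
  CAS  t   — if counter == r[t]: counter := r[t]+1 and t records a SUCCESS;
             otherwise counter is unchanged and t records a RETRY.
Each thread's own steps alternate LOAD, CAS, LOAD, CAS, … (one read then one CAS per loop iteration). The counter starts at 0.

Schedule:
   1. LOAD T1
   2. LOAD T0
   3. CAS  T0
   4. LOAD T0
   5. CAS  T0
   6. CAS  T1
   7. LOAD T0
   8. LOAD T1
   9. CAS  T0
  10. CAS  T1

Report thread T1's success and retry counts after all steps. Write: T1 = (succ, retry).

step 1: T1 LOAD ⇒ load; ctr=0 reg=0
step 2: T0 LOAD ⇒ load; ctr=0 reg=0
step 3: T0 CAS ⇒ ok; ctr=1 reg=0
step 4: T0 LOAD ⇒ load; ctr=1 reg=1
step 5: T0 CAS ⇒ ok; ctr=2 reg=1
step 6: T1 CAS ⇒ retry; ctr=2 reg=0
step 7: T0 LOAD ⇒ load; ctr=2 reg=2
step 8: T1 LOAD ⇒ load; ctr=2 reg=2
step 9: T0 CAS ⇒ ok; ctr=3 reg=2
step 10: T1 CAS ⇒ retry; ctr=3 reg=2

T1 = (0, 2)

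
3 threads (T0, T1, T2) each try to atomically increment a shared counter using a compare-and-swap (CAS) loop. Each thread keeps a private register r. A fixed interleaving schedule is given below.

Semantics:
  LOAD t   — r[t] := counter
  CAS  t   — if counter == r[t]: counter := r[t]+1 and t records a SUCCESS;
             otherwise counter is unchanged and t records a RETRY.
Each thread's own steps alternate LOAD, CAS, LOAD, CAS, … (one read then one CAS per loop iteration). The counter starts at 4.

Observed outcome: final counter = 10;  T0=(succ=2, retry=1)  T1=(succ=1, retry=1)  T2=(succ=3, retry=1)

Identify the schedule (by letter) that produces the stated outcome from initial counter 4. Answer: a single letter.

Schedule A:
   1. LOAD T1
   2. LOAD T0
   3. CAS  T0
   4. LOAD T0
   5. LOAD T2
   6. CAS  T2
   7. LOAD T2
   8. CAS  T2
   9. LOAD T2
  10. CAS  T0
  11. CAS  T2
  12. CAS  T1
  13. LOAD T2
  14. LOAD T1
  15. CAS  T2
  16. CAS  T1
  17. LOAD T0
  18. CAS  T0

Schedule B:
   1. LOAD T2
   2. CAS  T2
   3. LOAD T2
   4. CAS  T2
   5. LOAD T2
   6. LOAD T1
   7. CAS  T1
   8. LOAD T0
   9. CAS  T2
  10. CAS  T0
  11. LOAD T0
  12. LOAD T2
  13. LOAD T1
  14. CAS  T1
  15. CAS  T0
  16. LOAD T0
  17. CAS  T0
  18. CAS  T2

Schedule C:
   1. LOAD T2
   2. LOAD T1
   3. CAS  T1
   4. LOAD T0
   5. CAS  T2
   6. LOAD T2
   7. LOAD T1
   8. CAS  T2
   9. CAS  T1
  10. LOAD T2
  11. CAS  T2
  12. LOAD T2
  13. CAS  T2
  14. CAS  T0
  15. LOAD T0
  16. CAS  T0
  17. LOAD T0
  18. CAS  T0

C

Tracing schedule C:
step 1: T2 LOAD ⇒ load; ctr=4 reg=4
step 2: T1 LOAD ⇒ load; ctr=4 reg=4
step 3: T1 CAS ⇒ ok; ctr=5 reg=4
step 4: T0 LOAD ⇒ load; ctr=5 reg=5
step 5: T2 CAS ⇒ retry; ctr=5 reg=4
step 6: T2 LOAD ⇒ load; ctr=5 reg=5
step 7: T1 LOAD ⇒ load; ctr=5 reg=5
step 8: T2 CAS ⇒ ok; ctr=6 reg=5
step 9: T1 CAS ⇒ retry; ctr=6 reg=5
step 10: T2 LOAD ⇒ load; ctr=6 reg=6
step 11: T2 CAS ⇒ ok; ctr=7 reg=6
step 12: T2 LOAD ⇒ load; ctr=7 reg=7
step 13: T2 CAS ⇒ ok; ctr=8 reg=7
step 14: T0 CAS ⇒ retry; ctr=8 reg=5
step 15: T0 LOAD ⇒ load; ctr=8 reg=8
step 16: T0 CAS ⇒ ok; ctr=9 reg=8
step 17: T0 LOAD ⇒ load; ctr=9 reg=9
step 18: T0 CAS ⇒ ok; ctr=10 reg=9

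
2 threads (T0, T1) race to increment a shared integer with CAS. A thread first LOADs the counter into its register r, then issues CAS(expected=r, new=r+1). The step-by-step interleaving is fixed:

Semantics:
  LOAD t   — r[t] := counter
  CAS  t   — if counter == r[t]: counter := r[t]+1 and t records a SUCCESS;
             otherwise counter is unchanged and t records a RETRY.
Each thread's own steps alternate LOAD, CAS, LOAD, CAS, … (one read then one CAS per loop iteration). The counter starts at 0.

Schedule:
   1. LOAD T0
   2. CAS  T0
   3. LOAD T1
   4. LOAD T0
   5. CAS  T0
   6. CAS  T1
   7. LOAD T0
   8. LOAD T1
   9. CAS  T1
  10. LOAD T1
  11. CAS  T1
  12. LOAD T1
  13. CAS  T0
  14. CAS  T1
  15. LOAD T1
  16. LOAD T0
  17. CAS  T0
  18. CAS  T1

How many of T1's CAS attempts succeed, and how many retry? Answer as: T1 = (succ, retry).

1. LOAD T0 → mem=0 r[T0]=0 [LOAD]
2. CAS T0 → mem=1 r[T0]=0 [OK]
3. LOAD T1 → mem=1 r[T1]=1 [LOAD]
4. LOAD T0 → mem=1 r[T0]=1 [LOAD]
5. CAS T0 → mem=2 r[T0]=1 [OK]
6. CAS T1 → mem=2 r[T1]=1 [RETRY]
7. LOAD T0 → mem=2 r[T0]=2 [LOAD]
8. LOAD T1 → mem=2 r[T1]=2 [LOAD]
9. CAS T1 → mem=3 r[T1]=2 [OK]
10. LOAD T1 → mem=3 r[T1]=3 [LOAD]
11. CAS T1 → mem=4 r[T1]=3 [OK]
12. LOAD T1 → mem=4 r[T1]=4 [LOAD]
13. CAS T0 → mem=4 r[T0]=2 [RETRY]
14. CAS T1 → mem=5 r[T1]=4 [OK]
15. LOAD T1 → mem=5 r[T1]=5 [LOAD]
16. LOAD T0 → mem=5 r[T0]=5 [LOAD]
17. CAS T0 → mem=6 r[T0]=5 [OK]
18. CAS T1 → mem=6 r[T1]=5 [RETRY]

T1 = (3, 2)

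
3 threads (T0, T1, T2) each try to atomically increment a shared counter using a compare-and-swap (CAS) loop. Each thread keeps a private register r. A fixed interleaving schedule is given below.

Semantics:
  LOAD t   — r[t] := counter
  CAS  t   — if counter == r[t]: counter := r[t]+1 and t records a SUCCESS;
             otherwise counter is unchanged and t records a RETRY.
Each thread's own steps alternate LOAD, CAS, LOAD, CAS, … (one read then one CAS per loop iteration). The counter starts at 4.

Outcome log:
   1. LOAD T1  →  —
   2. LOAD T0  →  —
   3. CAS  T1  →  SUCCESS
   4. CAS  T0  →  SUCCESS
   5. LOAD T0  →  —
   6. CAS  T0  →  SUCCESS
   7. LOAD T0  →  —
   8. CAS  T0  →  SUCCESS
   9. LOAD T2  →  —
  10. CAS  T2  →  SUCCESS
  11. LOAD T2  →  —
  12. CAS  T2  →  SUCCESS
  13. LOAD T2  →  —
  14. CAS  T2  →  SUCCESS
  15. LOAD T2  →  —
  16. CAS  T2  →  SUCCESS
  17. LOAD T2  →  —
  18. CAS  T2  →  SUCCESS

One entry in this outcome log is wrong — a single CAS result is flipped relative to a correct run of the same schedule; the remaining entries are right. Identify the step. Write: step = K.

step = 4

Reference trace:
   1) LOAD T1:  M=4  r_T1=4
   2) LOAD T0:  M=4  r_T0=4
   3) CAS  T1:  M=5  r_T1=4 ✓
   4) CAS  T0:  M=5  r_T0=4 ✗
   5) LOAD T0:  M=5  r_T0=5
   6) CAS  T0:  M=6  r_T0=5 ✓
   7) LOAD T0:  M=6  r_T0=6
   8) CAS  T0:  M=7  r_T0=6 ✓
   9) LOAD T2:  M=7  r_T2=7
  10) CAS  T2:  M=8  r_T2=7 ✓
  11) LOAD T2:  M=8  r_T2=8
  12) CAS  T2:  M=9  r_T2=8 ✓
  13) LOAD T2:  M=9  r_T2=9
  14) CAS  T2:  M=10  r_T2=9 ✓
  15) LOAD T2:  M=10  r_T2=10
  16) CAS  T2:  M=11  r_T2=10 ✓
  17) LOAD T2:  M=11  r_T2=11
  18) CAS  T2:  M=12  r_T2=11 ✓
Log disagrees first at step 4.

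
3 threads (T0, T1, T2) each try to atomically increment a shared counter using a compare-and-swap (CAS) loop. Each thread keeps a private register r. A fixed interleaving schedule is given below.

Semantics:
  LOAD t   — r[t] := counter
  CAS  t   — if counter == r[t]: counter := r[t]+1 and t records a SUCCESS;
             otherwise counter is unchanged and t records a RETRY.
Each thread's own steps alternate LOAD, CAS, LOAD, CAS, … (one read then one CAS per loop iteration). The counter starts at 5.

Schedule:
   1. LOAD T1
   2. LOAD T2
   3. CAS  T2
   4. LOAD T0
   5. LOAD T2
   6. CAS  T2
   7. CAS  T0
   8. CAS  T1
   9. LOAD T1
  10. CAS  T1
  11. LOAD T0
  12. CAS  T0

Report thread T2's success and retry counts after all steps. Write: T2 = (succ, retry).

1. LOAD T1 → mem=5 r[T1]=5 [LOAD]
2. LOAD T2 → mem=5 r[T2]=5 [LOAD]
3. CAS T2 → mem=6 r[T2]=5 [OK]
4. LOAD T0 → mem=6 r[T0]=6 [LOAD]
5. LOAD T2 → mem=6 r[T2]=6 [LOAD]
6. CAS T2 → mem=7 r[T2]=6 [OK]
7. CAS T0 → mem=7 r[T0]=6 [RETRY]
8. CAS T1 → mem=7 r[T1]=5 [RETRY]
9. LOAD T1 → mem=7 r[T1]=7 [LOAD]
10. CAS T1 → mem=8 r[T1]=7 [OK]
11. LOAD T0 → mem=8 r[T0]=8 [LOAD]
12. CAS T0 → mem=9 r[T0]=8 [OK]

T2 = (2, 0)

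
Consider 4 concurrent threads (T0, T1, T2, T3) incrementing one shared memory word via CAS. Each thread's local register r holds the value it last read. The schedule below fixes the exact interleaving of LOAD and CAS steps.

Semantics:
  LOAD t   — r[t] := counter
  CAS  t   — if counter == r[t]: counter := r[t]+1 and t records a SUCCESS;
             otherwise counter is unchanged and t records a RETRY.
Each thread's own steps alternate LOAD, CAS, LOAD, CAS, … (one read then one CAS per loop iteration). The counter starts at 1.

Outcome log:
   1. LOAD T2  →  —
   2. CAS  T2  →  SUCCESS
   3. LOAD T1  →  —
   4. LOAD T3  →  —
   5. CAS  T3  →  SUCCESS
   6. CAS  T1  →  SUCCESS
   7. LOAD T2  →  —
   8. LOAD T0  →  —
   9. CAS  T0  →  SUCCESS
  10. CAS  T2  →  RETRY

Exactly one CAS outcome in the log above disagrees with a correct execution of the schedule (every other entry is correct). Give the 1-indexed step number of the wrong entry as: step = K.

step = 6

Correct run:
[1] T2.load  rd  (counter 1, T2.r 1)
[2] T2.cas  hit  (counter 2, T2.r 1)
[3] T1.load  rd  (counter 2, T1.r 2)
[4] T3.load  rd  (counter 2, T3.r 2)
[5] T3.cas  hit  (counter 3, T3.r 2)
[6] T1.cas  miss  (counter 3, T1.r 2)
[7] T2.load  rd  (counter 3, T2.r 3)
[8] T0.load  rd  (counter 3, T0.r 3)
[9] T0.cas  hit  (counter 4, T0.r 3)
[10] T2.cas  miss  (counter 4, T2.r 3)
Flip is step 6.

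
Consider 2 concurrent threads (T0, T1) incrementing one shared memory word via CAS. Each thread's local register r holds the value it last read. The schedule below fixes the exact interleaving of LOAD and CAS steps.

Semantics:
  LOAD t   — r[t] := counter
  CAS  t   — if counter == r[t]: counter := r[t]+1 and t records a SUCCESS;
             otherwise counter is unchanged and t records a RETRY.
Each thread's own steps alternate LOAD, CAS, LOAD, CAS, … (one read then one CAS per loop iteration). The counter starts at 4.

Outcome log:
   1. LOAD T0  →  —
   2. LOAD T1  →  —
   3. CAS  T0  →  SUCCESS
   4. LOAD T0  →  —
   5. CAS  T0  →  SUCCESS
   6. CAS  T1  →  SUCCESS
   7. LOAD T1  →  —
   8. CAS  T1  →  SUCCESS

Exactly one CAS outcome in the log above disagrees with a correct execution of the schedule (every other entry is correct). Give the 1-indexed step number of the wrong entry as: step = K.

Correct run:
[1] T0.load  rd  (counter 4, T0.r 4)
[2] T1.load  rd  (counter 4, T1.r 4)
[3] T0.cas  hit  (counter 5, T0.r 4)
[4] T0.load  rd  (counter 5, T0.r 5)
[5] T0.cas  hit  (counter 6, T0.r 5)
[6] T1.cas  miss  (counter 6, T1.r 4)
[7] T1.load  rd  (counter 6, T1.r 6)
[8] T1.cas  hit  (counter 7, T1.r 6)
Flip is step 6.

step = 6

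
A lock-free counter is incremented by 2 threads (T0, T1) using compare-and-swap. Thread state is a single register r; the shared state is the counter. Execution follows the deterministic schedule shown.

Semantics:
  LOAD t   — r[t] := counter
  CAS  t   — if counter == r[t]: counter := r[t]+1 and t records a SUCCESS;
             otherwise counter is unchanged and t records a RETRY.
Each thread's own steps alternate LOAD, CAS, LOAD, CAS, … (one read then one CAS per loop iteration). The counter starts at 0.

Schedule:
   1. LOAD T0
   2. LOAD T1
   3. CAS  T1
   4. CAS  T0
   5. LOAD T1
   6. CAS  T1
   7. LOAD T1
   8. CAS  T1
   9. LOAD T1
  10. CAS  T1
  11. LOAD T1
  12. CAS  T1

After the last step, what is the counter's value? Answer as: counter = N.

step 1: T0 LOAD ⇒ load; ctr=0 reg=0
step 2: T1 LOAD ⇒ load; ctr=0 reg=0
step 3: T1 CAS ⇒ ok; ctr=1 reg=0
step 4: T0 CAS ⇒ retry; ctr=1 reg=0
step 5: T1 LOAD ⇒ load; ctr=1 reg=1
step 6: T1 CAS ⇒ ok; ctr=2 reg=1
step 7: T1 LOAD ⇒ load; ctr=2 reg=2
step 8: T1 CAS ⇒ ok; ctr=3 reg=2
step 9: T1 LOAD ⇒ load; ctr=3 reg=3
step 10: T1 CAS ⇒ ok; ctr=4 reg=3
step 11: T1 LOAD ⇒ load; ctr=4 reg=4
step 12: T1 CAS ⇒ ok; ctr=5 reg=4

counter = 5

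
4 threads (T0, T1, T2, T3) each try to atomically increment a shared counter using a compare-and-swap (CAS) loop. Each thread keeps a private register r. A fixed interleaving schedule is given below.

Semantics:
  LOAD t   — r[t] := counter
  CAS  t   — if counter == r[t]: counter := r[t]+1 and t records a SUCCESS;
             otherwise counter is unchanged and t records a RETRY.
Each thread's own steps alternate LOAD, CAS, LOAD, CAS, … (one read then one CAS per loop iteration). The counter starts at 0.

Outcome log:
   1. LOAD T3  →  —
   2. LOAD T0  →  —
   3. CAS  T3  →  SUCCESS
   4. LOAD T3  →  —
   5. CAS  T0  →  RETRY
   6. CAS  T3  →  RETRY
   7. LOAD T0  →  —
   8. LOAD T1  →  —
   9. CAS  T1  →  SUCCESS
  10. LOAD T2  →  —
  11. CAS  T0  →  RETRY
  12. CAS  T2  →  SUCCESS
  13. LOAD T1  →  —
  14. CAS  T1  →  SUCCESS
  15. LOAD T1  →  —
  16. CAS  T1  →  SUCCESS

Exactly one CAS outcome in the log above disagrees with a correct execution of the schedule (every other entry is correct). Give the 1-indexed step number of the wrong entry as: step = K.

Re-executing:
#1 T3 reads 0
#2 T0 reads 0
#3 T3 CAS(0→1) writes; counter now 1
#4 T3 reads 1
#5 T0 CAS(0→1) fails; counter now 1
#6 T3 CAS(1→2) writes; counter now 2
#7 T0 reads 2
#8 T1 reads 2
#9 T1 CAS(2→3) writes; counter now 3
#10 T2 reads 3
#11 T0 CAS(2→3) fails; counter now 3
#12 T2 CAS(3→4) writes; counter now 4
#13 T1 reads 4
#14 T1 CAS(4→5) writes; counter now 5
#15 T1 reads 5
#16 T1 CAS(5→6) writes; counter now 6
Log disagrees first at step 6.

step = 6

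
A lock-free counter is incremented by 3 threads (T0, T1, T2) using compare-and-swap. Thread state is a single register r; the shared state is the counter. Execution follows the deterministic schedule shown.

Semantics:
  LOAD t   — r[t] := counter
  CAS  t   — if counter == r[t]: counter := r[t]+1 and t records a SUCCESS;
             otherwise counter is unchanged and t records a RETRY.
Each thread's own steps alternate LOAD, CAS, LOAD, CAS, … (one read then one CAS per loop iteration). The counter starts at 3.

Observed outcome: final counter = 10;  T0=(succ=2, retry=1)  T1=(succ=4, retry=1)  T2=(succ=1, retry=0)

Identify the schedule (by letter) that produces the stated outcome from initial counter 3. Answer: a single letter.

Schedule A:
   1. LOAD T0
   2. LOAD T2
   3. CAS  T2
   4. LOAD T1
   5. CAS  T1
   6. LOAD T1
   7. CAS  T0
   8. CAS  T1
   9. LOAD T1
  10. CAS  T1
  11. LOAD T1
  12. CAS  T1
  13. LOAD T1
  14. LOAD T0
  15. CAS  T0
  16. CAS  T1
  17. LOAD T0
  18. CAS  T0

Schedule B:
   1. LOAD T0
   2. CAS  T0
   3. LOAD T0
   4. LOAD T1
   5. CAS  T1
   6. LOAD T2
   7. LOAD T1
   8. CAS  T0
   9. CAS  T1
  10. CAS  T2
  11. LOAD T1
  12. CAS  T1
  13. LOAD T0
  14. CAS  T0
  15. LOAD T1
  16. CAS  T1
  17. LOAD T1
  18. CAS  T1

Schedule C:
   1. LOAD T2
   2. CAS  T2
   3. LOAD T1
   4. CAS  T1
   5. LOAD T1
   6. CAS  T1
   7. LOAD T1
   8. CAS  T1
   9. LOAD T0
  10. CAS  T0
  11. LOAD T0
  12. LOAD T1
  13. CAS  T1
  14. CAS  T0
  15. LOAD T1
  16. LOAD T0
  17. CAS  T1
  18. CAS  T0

Run A:
[1] T0.load  rd  (counter 3, T0.r 3)
[2] T2.load  rd  (counter 3, T2.r 3)
[3] T2.cas  hit  (counter 4, T2.r 3)
[4] T1.load  rd  (counter 4, T1.r 4)
[5] T1.cas  hit  (counter 5, T1.r 4)
[6] T1.load  rd  (counter 5, T1.r 5)
[7] T0.cas  miss  (counter 5, T0.r 3)
[8] T1.cas  hit  (counter 6, T1.r 5)
[9] T1.load  rd  (counter 6, T1.r 6)
[10] T1.cas  hit  (counter 7, T1.r 6)
[11] T1.load  rd  (counter 7, T1.r 7)
[12] T1.cas  hit  (counter 8, T1.r 7)
[13] T1.load  rd  (counter 8, T1.r 8)
[14] T0.load  rd  (counter 8, T0.r 8)
[15] T0.cas  hit  (counter 9, T0.r 8)
[16] T1.cas  miss  (counter 9, T1.r 8)
[17] T0.load  rd  (counter 9, T0.r 9)
[18] T0.cas  hit  (counter 10, T0.r 9)

A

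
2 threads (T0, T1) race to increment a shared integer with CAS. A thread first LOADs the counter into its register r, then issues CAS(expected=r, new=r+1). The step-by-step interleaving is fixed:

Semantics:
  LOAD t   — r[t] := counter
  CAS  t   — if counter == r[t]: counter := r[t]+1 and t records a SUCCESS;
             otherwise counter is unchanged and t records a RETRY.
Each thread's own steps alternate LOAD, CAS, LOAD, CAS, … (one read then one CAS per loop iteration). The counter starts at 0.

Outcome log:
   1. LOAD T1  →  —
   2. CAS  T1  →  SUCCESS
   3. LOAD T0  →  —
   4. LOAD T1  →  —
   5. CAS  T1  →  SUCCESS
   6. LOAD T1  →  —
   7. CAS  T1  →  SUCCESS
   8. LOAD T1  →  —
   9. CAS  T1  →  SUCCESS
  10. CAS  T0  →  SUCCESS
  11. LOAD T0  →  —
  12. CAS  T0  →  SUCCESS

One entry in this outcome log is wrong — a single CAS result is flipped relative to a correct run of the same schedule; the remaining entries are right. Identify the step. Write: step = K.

step = 10

Reference trace:
   1) LOAD T1:  M=0  r_T1=0
   2) CAS  T1:  M=1  r_T1=0 ✓
   3) LOAD T0:  M=1  r_T0=1
   4) LOAD T1:  M=1  r_T1=1
   5) CAS  T1:  M=2  r_T1=1 ✓
   6) LOAD T1:  M=2  r_T1=2
   7) CAS  T1:  M=3  r_T1=2 ✓
   8) LOAD T1:  M=3  r_T1=3
   9) CAS  T1:  M=4  r_T1=3 ✓
  10) CAS  T0:  M=4  r_T0=1 ✗
  11) LOAD T0:  M=4  r_T0=4
  12) CAS  T0:  M=5  r_T0=4 ✓
Mismatch at 10.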